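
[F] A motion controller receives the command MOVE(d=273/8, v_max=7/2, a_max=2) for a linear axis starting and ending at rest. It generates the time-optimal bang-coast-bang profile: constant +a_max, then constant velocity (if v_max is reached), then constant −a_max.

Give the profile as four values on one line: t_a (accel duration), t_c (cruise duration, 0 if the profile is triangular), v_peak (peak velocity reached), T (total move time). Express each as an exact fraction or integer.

vₘ²/aₘ = (7/2)²/2 = 49/8
273/8 ≥ 49/8 → trapezoidal
t_a = (7/2)/2 = 7/4; v_peak = 7/2
d_cruise = 273/8 − 49/8 = 28; t_c = 28/(7/2) = 8
T = 2·7/4 + 8 = 23/2

t_a=7/4 t_c=8 v_peak=7/2 T=23/2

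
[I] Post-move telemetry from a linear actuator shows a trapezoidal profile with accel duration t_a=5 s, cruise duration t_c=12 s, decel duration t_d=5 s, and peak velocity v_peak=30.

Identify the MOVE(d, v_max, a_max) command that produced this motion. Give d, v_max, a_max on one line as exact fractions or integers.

a_max = 30/5 = 6
d_a = ½·30·5 = 75; d_c = 30·12 = 360
d = 2·75 + 360 = 510
t_c = 12 > 0 so v_max = 30

d=510 v_max=30 a_max=6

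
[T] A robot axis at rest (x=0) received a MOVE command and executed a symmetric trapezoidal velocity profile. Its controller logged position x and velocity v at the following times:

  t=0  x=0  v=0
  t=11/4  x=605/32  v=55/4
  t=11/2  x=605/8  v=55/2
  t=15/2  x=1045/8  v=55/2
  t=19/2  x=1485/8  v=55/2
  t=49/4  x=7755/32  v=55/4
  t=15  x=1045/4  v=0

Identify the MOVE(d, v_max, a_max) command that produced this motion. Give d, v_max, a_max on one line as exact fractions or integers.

final state: t=15, x=1045/4, v=0 → d = 1045/4
a_max = (55/4−0)/(11/4−0) = 5
max v = 55/2 over t∈[11/2,19/2] → v_max = 55/2
check: 55/2·(11/2+4) = 1045/4 ✓

d=1045/4 v_max=55/2 a_max=5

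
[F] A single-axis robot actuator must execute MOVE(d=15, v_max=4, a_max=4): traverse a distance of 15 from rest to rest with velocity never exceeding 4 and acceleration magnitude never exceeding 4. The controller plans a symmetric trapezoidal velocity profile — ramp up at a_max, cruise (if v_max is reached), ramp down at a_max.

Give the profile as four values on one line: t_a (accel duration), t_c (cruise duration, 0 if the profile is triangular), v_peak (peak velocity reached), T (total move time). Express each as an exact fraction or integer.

t_a=1 t_c=11/4 v_peak=4 T=19/4

vₘ²/aₘ = 4²/4 = 4
15 ≥ 4 so v_max reached
t_a = 4/4 = 1; v_peak = 4
d_cruise = 15 − 4 = 11; t_c = 11/4
T = 2·1 + 11/4 = 19/4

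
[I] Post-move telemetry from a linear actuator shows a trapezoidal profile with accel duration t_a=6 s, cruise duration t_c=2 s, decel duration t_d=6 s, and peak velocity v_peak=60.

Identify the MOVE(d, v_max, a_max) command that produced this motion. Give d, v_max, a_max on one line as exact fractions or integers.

a_max = 60/6 = 10
d_a = ½·60·6 = 180; d_c = 60·2 = 120
d = 2·180 + 120 = 480
t_c = 2 > 0 → v_max = v_peak = 60

d=480 v_max=60 a_max=10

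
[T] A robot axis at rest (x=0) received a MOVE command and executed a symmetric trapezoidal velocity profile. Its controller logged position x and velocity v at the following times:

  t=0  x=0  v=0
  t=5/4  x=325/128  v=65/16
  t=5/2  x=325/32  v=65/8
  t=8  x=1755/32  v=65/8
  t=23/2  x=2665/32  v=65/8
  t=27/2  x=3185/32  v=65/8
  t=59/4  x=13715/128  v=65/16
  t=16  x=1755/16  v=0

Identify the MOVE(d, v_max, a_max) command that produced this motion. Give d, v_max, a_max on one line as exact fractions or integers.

final state: t=16, x=1755/16, v=0 → d = 1755/16
a_max = (65/16−0)/(5/4−0) = 13/4
max v = 65/8 over t∈[5/2,27/2] → v_max = 65/8
check: 65/8·(5/2+11) = 1755/16 ✓

d=1755/16 v_max=65/8 a_max=13/4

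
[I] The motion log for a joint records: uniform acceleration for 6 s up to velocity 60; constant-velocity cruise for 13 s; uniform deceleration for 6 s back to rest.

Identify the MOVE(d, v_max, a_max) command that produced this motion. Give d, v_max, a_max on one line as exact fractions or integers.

a_max = 60/6 = 10
d_a = ½·60·6 = 180; d_c = 60·13 = 780
d = 2·180 + 780 = 1140
t_c = 13 > 0 → v_max = v_peak = 60

d=1140 v_max=60 a_max=10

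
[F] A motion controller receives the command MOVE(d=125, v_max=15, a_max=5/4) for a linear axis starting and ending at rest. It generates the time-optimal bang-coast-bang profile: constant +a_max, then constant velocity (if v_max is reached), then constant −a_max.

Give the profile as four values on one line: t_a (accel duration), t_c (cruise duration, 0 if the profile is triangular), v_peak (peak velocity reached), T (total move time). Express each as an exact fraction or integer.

t_a=10 t_c=0 v_peak=25/2 T=20

(v_max)²/a_max = 15²/(5/4) = 180
125 < 180 ⇒ no cruise
v_peak = √(125·5/4) = √(625/4) = 25/2
t_a = (25/2)/(5/4) = 10; t_c = 0
T = 2·10 = 20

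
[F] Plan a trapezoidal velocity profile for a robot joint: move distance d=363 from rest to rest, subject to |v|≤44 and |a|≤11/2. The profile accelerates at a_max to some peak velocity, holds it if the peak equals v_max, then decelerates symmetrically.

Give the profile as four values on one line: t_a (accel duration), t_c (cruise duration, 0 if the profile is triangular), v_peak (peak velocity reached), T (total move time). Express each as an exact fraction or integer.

t_a=8 t_c=1/4 v_peak=44 T=65/4

(v_max)²/a_max = 44²/(11/2) = 352
363 ≥ 352 so v_max reached
t_a = 44/(11/2) = 8; v_peak = 44
d_cruise = 363 − 352 = 11; t_c = 11/44 = 1/4
T = 2·8 + 1/4 = 65/4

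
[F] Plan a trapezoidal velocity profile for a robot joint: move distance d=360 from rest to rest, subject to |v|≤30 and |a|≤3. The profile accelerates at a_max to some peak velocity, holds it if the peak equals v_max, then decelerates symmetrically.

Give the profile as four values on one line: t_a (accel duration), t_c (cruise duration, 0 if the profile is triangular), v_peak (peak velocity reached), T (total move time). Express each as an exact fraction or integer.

t_a=10 t_c=2 v_peak=30 T=22

v_max²/a_max = 30²/3 = 300
360 ≥ 300 so v_max reached
t_a = 30/3 = 10; v_peak = 30
d_cruise = 360 − 300 = 60; t_c = 60/30 = 2
T = 2·10 + 2 = 22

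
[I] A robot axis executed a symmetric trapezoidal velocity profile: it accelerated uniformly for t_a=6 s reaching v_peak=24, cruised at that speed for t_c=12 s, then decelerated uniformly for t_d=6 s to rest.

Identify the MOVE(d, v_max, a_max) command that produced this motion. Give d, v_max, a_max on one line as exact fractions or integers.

d=432 v_max=24 a_max=4

a_max = 24/6 = 4
d_a = ½·24·6 = 72; d_c = 24·12 = 288
d = 2·72 + 288 = 432
t_c = 12 > 0 ⇒ limit active, v_max = 24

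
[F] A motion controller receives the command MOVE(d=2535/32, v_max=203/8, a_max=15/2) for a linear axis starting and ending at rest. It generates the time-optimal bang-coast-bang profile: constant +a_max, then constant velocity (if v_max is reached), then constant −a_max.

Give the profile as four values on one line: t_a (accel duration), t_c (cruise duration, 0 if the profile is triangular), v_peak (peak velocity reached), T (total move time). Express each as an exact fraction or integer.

t_a=13/4 t_c=0 v_peak=195/8 T=13/2

v_max²/a_max = (203/8)²/(15/2) = 41209/480
2535/32 < 41209/480 ⇒ no cruise
v_peak = √(2535/32·15/2) = √(38025/64) = 195/8
t_a = (195/8)/(15/2) = 13/4; t_c = 0
T = 2·13/4 = 13/2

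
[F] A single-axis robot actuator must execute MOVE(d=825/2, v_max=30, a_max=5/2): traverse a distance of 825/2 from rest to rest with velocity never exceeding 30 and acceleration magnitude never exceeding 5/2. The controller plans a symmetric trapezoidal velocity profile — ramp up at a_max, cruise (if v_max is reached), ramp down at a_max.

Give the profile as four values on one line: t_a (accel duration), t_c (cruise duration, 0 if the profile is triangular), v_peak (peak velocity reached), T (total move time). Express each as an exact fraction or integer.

(v_max)²/a_max = 30²/(5/2) = 360
825/2 ≥ 360 ⇒ cruise phase
t_a = 30/(5/2) = 12; v_peak = 30
d_cruise = 825/2 − 360 = 105/2; t_c = (105/2)/30 = 7/4
T = 2·12 + 7/4 = 103/4

t_a=12 t_c=7/4 v_peak=30 T=103/4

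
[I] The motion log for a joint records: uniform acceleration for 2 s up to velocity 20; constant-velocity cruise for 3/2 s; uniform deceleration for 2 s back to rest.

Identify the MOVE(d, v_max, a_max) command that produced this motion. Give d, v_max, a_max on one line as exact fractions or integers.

d=70 v_max=20 a_max=10

a_max = 20/2 = 10
d_a = ½·20·2 = 20; d_c = 20·3/2 = 30
d = 2·20 + 30 = 70
t_c = 3/2 > 0 → v_max = v_peak = 20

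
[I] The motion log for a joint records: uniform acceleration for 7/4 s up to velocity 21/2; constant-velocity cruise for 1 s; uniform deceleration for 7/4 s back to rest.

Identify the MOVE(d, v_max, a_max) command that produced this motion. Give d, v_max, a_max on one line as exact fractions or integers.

d=231/8 v_max=21/2 a_max=6

a_max = (21/2)/(7/4) = 6
d_a = ½·21/2·7/4 = 147/16; d_c = 21/2·1 = 21/2
d = 2·147/16 + 21/2 = 231/8
t_c = 1 > 0 → v_max = v_peak = 21/2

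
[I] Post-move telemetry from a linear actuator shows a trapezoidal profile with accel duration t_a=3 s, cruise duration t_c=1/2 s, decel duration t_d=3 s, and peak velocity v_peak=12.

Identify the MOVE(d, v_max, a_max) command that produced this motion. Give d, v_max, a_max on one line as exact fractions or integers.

a_max = 12/3 = 4
d_a = ½·12·3 = 18; d_c = 12·1/2 = 6
d = 2·18 + 6 = 42
t_c = 1/2 > 0 → v_max = v_peak = 12

d=42 v_max=12 a_max=4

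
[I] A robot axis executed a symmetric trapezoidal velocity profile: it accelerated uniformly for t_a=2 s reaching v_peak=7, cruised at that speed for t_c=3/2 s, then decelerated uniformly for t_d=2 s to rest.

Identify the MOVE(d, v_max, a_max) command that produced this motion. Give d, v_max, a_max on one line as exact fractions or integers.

d=49/2 v_max=7 a_max=7/2

a_max = 7/2
d_a = ½·7·2 = 7; d_c = 7·3/2 = 21/2
d = 2·7 + 21/2 = 49/2
t_c = 3/2 > 0 so v_max = 7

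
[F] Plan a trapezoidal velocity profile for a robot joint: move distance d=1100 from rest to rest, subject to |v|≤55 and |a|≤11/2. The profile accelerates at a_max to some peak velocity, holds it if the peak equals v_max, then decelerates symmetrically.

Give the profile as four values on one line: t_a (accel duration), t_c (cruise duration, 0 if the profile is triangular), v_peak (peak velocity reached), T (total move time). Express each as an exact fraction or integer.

(v_max)²/a_max = 55²/(11/2) = 550
1100 ≥ 550 ⇒ cruise phase
t_a = 55/(11/2) = 10; v_peak = 55
d_cruise = 1100 − 550 = 550; t_c = 550/55 = 10
T = 2·10 + 10 = 30

t_a=10 t_c=10 v_peak=55 T=30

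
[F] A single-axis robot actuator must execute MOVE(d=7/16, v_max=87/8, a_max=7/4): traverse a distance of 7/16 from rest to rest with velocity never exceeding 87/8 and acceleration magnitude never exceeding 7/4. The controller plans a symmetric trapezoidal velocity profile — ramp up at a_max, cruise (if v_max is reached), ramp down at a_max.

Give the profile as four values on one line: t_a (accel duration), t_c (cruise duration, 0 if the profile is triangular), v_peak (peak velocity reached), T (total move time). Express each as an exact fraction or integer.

t_a=1/2 t_c=0 v_peak=7/8 T=1

v_max²/a_max = (87/8)²/(7/4) = 7569/112
7/16 < 7569/112 ⇒ no cruise
v_peak = √(7/16·7/4) = √(49/64) = 7/8
t_a = (7/8)/(7/4) = 1/2; t_c = 0
T = 2·1/2 = 1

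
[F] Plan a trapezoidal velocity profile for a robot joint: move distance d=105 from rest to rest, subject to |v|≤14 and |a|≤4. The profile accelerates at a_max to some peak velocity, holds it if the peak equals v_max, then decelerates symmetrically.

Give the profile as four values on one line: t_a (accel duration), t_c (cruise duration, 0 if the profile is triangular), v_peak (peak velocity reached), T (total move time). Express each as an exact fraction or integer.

t_a=7/2 t_c=4 v_peak=14 T=11

v_max²/a_max = 14²/4 = 49
105 ≥ 49 ⇒ cruise phase
t_a = 14/4 = 7/2; v_peak = 14
d_cruise = 105 − 49 = 56; t_c = 56/14 = 4
T = 2·7/2 + 4 = 11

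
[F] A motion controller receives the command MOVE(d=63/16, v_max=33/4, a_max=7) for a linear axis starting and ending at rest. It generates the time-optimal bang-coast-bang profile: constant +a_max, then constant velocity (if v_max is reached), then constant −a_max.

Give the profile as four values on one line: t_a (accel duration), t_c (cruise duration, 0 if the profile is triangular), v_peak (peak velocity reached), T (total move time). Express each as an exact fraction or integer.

(v_max)²/a_max = (33/4)²/7 = 1089/112
63/16 < 1089/112 so t_c = 0
v_peak = √(63/16·7) = √(441/16) = 21/4
t_a = (21/4)/7 = 3/4; t_c = 0
T = 2·3/4 = 3/2

t_a=3/4 t_c=0 v_peak=21/4 T=3/2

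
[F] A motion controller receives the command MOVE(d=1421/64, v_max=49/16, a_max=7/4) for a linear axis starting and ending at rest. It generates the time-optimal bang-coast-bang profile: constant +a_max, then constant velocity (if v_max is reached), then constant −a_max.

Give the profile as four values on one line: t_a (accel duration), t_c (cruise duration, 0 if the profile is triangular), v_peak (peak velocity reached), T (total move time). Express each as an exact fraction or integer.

t_a=7/4 t_c=11/2 v_peak=49/16 T=9

vₘ²/aₘ = (49/16)²/(7/4) = 343/64
1421/64 ≥ 343/64 → trapezoidal
t_a = (49/16)/(7/4) = 7/4; v_peak = 49/16
d_cruise = 1421/64 − 343/64 = 539/32; t_c = (539/32)/(49/16) = 11/2
T = 2·7/4 + 11/2 = 9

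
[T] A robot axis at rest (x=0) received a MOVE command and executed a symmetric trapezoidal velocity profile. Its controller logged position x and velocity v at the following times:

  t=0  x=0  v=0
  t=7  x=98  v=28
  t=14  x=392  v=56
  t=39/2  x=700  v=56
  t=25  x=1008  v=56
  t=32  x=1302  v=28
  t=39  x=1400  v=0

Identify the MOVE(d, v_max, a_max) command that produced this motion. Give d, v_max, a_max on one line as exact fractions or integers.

final state: t=39, x=1400, v=0 → d = 1400
a_max = (28−0)/(7−0) = 4
max v = 56 over t∈[14,25] → v_max = 56
check: 56·(14+11) = 1400 ✓

d=1400 v_max=56 a_max=4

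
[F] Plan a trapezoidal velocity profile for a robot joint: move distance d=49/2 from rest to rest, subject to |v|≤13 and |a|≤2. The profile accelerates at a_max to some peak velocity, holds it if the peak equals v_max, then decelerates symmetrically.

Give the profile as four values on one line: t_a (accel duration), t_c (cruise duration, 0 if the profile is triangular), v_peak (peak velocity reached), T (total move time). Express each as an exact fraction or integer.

t_a=7/2 t_c=0 v_peak=7 T=7

(v_max)²/a_max = 13²/2 = 169/2
49/2 < 169/2 → triangular
v_peak = √(49/2·2) = √49 = 7
t_a = 7/2; t_c = 0
T = 2·7/2 = 7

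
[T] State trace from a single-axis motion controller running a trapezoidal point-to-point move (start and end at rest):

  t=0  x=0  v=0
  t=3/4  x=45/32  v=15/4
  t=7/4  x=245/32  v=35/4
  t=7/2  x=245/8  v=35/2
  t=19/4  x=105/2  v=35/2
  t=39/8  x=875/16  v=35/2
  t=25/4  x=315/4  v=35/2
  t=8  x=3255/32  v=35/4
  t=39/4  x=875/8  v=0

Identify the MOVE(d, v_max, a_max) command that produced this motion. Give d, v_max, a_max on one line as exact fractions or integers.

d=875/8 v_max=35/2 a_max=5

final state: t=39/4, x=875/8, v=0 → d = 875/8
a_max = (15/4−0)/(3/4−0) = 5
max v = 35/2 over t∈[7/2,25/4] → v_max = 35/2
check: 35/2·(7/2+11/4) = 875/8 ✓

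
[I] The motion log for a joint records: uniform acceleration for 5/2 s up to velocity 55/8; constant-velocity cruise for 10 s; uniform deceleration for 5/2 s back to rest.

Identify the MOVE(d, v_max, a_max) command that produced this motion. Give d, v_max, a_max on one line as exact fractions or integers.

a_max = (55/8)/(5/2) = 11/4
d_a = ½·55/8·5/2 = 275/32; d_c = 55/8·10 = 275/4
d = 2·275/32 + 275/4 = 1375/16
t_c = 10 > 0 → v_max = v_peak = 55/8

d=1375/16 v_max=55/8 a_max=11/4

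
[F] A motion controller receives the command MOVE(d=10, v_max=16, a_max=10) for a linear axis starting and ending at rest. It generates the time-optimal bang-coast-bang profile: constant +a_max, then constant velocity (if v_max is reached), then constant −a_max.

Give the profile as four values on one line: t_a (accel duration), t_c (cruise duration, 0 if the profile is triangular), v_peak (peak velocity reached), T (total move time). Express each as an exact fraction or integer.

vₘ²/aₘ = 16²/10 = 128/5
10 < 128/5 → triangular
v_peak = √(10·10) = √100 = 10
t_a = 10/10 = 1; t_c = 0
T = 2·1 = 2

t_a=1 t_c=0 v_peak=10 T=2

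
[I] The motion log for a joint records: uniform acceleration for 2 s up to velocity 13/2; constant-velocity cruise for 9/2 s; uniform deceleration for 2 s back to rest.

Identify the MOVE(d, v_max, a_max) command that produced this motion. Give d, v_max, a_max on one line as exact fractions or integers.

a_max = (13/2)/2 = 13/4
d_a = ½·13/2·2 = 13/2; d_c = 13/2·9/2 = 117/4
d = 2·13/2 + 117/4 = 169/4
t_c = 9/2 > 0 so v_max = 13/2

d=169/4 v_max=13/2 a_max=13/4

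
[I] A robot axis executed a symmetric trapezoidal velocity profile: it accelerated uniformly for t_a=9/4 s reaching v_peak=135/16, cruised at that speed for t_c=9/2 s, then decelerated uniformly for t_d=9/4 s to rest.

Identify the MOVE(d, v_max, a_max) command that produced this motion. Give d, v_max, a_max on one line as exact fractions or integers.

a_max = (135/16)/(9/4) = 15/4
d_a = ½·135/16·9/4 = 1215/128; d_c = 135/16·9/2 = 1215/32
d = 2·1215/128 + 1215/32 = 3645/64
t_c = 9/2 > 0 → v_max = v_peak = 135/16

d=3645/64 v_max=135/16 a_max=15/4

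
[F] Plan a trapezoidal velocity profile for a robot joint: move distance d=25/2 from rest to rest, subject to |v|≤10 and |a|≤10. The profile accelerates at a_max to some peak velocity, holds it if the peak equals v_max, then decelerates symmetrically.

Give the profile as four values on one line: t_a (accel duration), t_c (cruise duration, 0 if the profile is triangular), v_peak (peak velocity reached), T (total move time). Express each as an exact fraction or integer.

t_a=1 t_c=1/4 v_peak=10 T=9/4

v_max²/a_max = 10²/10 = 10
25/2 ≥ 10 ⇒ cruise phase
t_a = 10/10 = 1; v_peak = 10
d_cruise = 25/2 − 10 = 5/2; t_c = (5/2)/10 = 1/4
T = 2·1 + 1/4 = 9/4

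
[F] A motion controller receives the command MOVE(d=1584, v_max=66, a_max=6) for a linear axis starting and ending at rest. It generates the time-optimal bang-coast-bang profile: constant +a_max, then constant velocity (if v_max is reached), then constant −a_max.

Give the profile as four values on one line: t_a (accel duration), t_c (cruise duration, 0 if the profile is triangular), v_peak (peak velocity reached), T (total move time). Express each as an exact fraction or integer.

t_a=11 t_c=13 v_peak=66 T=35

(v_max)²/a_max = 66²/6 = 726
1584 ≥ 726 so v_max reached
t_a = 66/6 = 11; v_peak = 66
d_cruise = 1584 − 726 = 858; t_c = 858/66 = 13
T = 2·11 + 13 = 35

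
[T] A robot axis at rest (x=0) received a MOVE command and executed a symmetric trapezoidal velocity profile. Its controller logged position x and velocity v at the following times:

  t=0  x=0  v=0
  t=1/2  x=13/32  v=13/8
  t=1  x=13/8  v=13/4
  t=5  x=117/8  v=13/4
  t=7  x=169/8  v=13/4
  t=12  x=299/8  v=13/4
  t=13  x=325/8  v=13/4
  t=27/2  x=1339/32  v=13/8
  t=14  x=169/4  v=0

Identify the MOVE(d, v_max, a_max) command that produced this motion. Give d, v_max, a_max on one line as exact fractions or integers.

final state: t=14, x=169/4, v=0 → d = 169/4
a_max = (13/8−0)/(1/2−0) = 13/4
max v = 13/4 over t∈[1,13] → v_max = 13/4
check: 13/4·(1+12) = 169/4 ✓

d=169/4 v_max=13/4 a_max=13/4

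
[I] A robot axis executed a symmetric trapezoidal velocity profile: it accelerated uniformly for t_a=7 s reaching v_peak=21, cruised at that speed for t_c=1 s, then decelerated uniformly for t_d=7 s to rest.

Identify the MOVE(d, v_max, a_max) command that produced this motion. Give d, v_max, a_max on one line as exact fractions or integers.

a_max = 21/7 = 3
d_a = ½·21·7 = 147/2; d_c = 21·1 = 21
d = 2·147/2 + 21 = 168
t_c = 1 > 0 so v_max = 21

d=168 v_max=21 a_max=3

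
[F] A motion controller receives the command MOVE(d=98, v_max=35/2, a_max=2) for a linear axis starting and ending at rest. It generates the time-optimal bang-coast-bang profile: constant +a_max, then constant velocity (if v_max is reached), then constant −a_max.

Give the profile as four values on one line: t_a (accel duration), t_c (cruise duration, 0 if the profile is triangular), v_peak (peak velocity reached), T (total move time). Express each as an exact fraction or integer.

t_a=7 t_c=0 v_peak=14 T=14

vₘ²/aₘ = (35/2)²/2 = 1225/8
98 < 1225/8 → triangular
v_peak = √(98·2) = √196 = 14
t_a = 14/2 = 7; t_c = 0
T = 2·7 = 14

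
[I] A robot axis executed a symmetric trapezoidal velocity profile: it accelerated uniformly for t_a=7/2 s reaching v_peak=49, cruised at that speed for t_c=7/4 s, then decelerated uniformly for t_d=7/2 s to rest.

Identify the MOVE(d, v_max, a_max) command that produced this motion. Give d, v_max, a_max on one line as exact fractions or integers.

a_max = 49/(7/2) = 14
d_a = ½·49·7/2 = 343/4; d_c = 49·7/4 = 343/4
d = 2·343/4 + 343/4 = 1029/4
t_c = 7/4 > 0 → v_max = v_peak = 49

d=1029/4 v_max=49 a_max=14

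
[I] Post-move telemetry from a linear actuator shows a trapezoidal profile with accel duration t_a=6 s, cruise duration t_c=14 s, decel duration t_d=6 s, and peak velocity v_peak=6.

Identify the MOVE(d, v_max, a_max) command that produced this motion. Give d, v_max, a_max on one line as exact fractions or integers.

d=120 v_max=6 a_max=1

a_max = 6/6 = 1
d_a = ½·6·6 = 18; d_c = 6·14 = 84
d = 2·18 + 84 = 120
t_c = 14 > 0 → v_max = v_peak = 6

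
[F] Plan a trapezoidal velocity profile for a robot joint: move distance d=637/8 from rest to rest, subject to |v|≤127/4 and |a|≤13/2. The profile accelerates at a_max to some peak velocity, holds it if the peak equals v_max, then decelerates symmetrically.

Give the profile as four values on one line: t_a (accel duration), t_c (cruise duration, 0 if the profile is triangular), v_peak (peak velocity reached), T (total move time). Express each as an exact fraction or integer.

vₘ²/aₘ = (127/4)²/(13/2) = 16129/104
637/8 < 16129/104 so t_c = 0
v_peak = √(637/8·13/2) = √(8281/16) = 91/4
t_a = (91/4)/(13/2) = 7/2; t_c = 0
T = 2·7/2 = 7

t_a=7/2 t_c=0 v_peak=91/4 T=7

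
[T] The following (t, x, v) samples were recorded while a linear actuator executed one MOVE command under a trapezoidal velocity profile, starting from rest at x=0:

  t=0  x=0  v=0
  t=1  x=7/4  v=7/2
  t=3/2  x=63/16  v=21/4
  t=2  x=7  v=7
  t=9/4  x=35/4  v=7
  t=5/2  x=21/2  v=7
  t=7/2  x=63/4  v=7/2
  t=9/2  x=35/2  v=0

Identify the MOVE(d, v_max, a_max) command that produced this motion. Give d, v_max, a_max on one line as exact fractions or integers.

d=35/2 v_max=7 a_max=7/2

final state: t=9/2, x=35/2, v=0 → d = 35/2
a_max = (7/2−0)/(1−0) = 7/2
max v = 7 over t∈[2,5/2] → v_max = 7
check: 7·(2+1/2) = 35/2 ✓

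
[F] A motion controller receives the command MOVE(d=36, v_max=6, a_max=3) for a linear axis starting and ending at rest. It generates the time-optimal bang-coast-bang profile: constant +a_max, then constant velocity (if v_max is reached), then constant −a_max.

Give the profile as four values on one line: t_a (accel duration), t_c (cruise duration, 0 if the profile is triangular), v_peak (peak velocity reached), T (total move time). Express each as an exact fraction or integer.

t_a=2 t_c=4 v_peak=6 T=8

(v_max)²/a_max = 6²/3 = 12
36 ≥ 12 ⇒ cruise phase
t_a = 6/3 = 2; v_peak = 6
d_cruise = 36 − 12 = 24; t_c = 24/6 = 4
T = 2·2 + 4 = 8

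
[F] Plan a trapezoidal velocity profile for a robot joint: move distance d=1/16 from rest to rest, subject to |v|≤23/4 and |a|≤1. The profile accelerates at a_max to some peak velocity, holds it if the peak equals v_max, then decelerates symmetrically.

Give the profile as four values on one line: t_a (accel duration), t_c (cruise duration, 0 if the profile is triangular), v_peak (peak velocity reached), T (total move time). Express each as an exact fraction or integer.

t_a=1/4 t_c=0 v_peak=1/4 T=1/2

vₘ²/aₘ = (23/4)²/1 = 529/16
1/16 < 529/16 ⇒ no cruise
v_peak = √(1/16·1) = √(1/16) = 1/4
t_a = (1/4)/1 = 1/4; t_c = 0
T = 2·1/4 = 1/2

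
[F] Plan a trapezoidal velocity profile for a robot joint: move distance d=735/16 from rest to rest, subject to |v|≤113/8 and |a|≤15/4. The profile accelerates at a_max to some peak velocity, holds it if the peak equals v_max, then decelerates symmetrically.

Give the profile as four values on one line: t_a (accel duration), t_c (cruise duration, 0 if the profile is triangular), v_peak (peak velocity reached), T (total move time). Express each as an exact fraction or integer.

vₘ²/aₘ = (113/8)²/(15/4) = 12769/240
735/16 < 12769/240 → triangular
v_peak = √(735/16·15/4) = √(11025/64) = 105/8
t_a = (105/8)/(15/4) = 7/2; t_c = 0
T = 2·7/2 = 7

t_a=7/2 t_c=0 v_peak=105/8 T=7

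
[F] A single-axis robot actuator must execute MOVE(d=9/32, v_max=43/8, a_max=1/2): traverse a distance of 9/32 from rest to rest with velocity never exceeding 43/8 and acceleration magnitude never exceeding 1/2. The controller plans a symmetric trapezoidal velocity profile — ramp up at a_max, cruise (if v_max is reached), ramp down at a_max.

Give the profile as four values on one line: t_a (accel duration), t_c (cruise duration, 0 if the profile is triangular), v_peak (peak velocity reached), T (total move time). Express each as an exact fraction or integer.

t_a=3/4 t_c=0 v_peak=3/8 T=3/2

vₘ²/aₘ = (43/8)²/(1/2) = 1849/32
9/32 < 1849/32 so t_c = 0
v_peak = √(9/32·1/2) = √(9/64) = 3/8
t_a = (3/8)/(1/2) = 3/4; t_c = 0
T = 2·3/4 = 3/2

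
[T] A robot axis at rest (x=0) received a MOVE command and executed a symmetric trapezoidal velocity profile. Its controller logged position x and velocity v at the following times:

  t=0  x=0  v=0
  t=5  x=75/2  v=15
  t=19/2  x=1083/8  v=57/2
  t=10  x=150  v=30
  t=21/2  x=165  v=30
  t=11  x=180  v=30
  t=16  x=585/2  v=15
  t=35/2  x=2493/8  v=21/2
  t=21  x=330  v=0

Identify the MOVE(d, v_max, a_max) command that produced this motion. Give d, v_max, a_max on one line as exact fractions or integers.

d=330 v_max=30 a_max=3

final state: t=21, x=330, v=0 → d = 330
a_max = (15−0)/(5−0) = 3
max v = 30 over t∈[10,11] → v_max = 30
check: 30·(10+1) = 330 ✓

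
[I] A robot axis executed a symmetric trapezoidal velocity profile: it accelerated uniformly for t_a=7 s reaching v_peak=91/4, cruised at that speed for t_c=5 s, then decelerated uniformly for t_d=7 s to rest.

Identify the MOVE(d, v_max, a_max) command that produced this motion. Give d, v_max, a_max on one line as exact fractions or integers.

a_max = (91/4)/7 = 13/4
d_a = ½·91/4·7 = 637/8; d_c = 91/4·5 = 455/4
d = 2·637/8 + 455/4 = 273
t_c = 5 > 0 ⇒ limit active, v_max = 91/4

d=273 v_max=91/4 a_max=13/4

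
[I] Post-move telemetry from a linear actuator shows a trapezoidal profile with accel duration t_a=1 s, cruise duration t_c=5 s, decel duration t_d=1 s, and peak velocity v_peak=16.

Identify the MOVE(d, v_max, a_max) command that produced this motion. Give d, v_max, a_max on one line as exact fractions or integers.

d=96 v_max=16 a_max=16

a_max = 16/1 = 16
d_a = ½·16·1 = 8; d_c = 16·5 = 80
d = 2·8 + 80 = 96
t_c = 5 > 0 → v_max = v_peak = 16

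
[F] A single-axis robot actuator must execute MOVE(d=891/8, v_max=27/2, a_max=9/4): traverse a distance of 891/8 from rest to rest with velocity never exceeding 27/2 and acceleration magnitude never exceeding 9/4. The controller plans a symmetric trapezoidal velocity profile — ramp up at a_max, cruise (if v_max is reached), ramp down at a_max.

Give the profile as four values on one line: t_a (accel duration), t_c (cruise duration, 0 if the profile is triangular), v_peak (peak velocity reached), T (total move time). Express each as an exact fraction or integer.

v_max²/a_max = (27/2)²/(9/4) = 81
891/8 ≥ 81 ⇒ cruise phase
t_a = (27/2)/(9/4) = 6; v_peak = 27/2
d_cruise = 891/8 − 81 = 243/8; t_c = (243/8)/(27/2) = 9/4
T = 2·6 + 9/4 = 57/4

t_a=6 t_c=9/4 v_peak=27/2 T=57/4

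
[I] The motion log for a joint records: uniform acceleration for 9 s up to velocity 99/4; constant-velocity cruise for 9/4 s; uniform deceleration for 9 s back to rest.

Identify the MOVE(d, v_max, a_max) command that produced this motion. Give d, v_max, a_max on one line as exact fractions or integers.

a_max = (99/4)/9 = 11/4
d_a = ½·99/4·9 = 891/8; d_c = 99/4·9/4 = 891/16
d = 2·891/8 + 891/16 = 4455/16
t_c = 9/4 > 0 ⇒ limit active, v_max = 99/4

d=4455/16 v_max=99/4 a_max=11/4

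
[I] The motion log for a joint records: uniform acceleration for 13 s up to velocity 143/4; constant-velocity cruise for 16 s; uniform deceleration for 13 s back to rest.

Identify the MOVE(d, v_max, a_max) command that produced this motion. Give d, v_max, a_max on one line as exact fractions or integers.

d=4147/4 v_max=143/4 a_max=11/4

a_max = (143/4)/13 = 11/4
d_a = ½·143/4·13 = 1859/8; d_c = 143/4·16 = 572
d = 2·1859/8 + 572 = 4147/4
t_c = 16 > 0 so v_max = 143/4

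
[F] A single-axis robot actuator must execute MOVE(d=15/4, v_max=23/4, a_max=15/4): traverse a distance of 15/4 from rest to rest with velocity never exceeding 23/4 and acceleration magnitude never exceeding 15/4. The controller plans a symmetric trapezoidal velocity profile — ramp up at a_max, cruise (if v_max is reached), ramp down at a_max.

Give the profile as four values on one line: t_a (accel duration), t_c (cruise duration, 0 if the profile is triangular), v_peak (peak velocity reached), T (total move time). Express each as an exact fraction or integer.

v_max²/a_max = (23/4)²/(15/4) = 529/60
15/4 < 529/60 → triangular
v_peak = √(15/4·15/4) = √(225/16) = 15/4
t_a = (15/4)/(15/4) = 1; t_c = 0
T = 2·1 = 2

t_a=1 t_c=0 v_peak=15/4 T=2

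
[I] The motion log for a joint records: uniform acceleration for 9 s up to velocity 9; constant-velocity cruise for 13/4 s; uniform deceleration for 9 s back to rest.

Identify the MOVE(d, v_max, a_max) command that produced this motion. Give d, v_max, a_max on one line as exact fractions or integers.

a_max = 9/9 = 1
d_a = ½·9·9 = 81/2; d_c = 9·13/4 = 117/4
d = 2·81/2 + 117/4 = 441/4
t_c = 13/4 > 0 ⇒ limit active, v_max = 9

d=441/4 v_max=9 a_max=1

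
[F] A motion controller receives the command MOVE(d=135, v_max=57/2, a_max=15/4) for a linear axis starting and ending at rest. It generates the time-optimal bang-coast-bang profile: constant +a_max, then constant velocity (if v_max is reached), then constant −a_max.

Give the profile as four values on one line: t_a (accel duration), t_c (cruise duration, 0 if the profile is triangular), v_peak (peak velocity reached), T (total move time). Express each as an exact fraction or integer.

t_a=6 t_c=0 v_peak=45/2 T=12

(v_max)²/a_max = (57/2)²/(15/4) = 1083/5
135 < 1083/5 ⇒ no cruise
v_peak = √(135·15/4) = √(2025/4) = 45/2
t_a = (45/2)/(15/4) = 6; t_c = 0
T = 2·6 = 12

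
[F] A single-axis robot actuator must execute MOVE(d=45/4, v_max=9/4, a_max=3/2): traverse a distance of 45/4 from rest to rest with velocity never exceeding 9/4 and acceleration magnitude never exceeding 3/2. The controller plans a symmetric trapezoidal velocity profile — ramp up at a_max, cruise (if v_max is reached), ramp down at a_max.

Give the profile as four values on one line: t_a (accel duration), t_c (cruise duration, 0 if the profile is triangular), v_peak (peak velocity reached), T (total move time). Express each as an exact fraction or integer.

t_a=3/2 t_c=7/2 v_peak=9/4 T=13/2

vₘ²/aₘ = (9/4)²/(3/2) = 27/8
45/4 ≥ 27/8 → trapezoidal
t_a = (9/4)/(3/2) = 3/2; v_peak = 9/4
d_cruise = 45/4 − 27/8 = 63/8; t_c = (63/8)/(9/4) = 7/2
T = 2·3/2 + 7/2 = 13/2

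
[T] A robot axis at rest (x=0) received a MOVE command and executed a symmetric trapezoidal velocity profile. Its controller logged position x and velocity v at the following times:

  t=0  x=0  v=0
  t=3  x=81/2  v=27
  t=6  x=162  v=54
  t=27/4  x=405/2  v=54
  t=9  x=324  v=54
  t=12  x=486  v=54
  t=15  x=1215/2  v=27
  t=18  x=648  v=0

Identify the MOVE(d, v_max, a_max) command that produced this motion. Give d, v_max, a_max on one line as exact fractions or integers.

d=648 v_max=54 a_max=9

final state: t=18, x=648, v=0 → d = 648
a_max = (27−0)/(3−0) = 9
max v = 54 over t∈[6,12] → v_max = 54
check: 54·(6+6) = 648 ✓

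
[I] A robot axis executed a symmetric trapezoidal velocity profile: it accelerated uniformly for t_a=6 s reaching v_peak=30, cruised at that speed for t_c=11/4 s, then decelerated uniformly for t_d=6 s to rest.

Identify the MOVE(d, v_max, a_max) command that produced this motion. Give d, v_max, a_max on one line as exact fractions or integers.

a_max = 30/6 = 5
d_a = ½·30·6 = 90; d_c = 30·11/4 = 165/2
d = 2·90 + 165/2 = 525/2
t_c = 11/4 > 0 → v_max = v_peak = 30

d=525/2 v_max=30 a_max=5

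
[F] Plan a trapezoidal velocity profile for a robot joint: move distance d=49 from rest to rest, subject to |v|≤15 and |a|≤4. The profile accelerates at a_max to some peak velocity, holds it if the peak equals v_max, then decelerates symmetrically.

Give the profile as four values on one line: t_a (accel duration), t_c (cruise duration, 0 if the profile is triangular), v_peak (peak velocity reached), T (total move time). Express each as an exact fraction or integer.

(v_max)²/a_max = 15²/4 = 225/4
49 < 225/4 ⇒ no cruise
v_peak = √(49·4) = √196 = 14
t_a = 14/4 = 7/2; t_c = 0
T = 2·7/2 = 7

t_a=7/2 t_c=0 v_peak=14 T=7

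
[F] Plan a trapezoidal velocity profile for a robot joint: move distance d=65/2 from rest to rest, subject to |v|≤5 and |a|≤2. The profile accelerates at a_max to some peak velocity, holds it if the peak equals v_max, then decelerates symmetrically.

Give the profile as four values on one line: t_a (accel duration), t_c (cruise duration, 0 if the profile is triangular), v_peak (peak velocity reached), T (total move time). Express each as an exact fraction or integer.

v_max²/a_max = 5²/2 = 25/2
65/2 ≥ 25/2 so v_max reached
t_a = 5/2; v_peak = 5
d_cruise = 65/2 − 25/2 = 20; t_c = 20/5 = 4
T = 2·5/2 + 4 = 9

t_a=5/2 t_c=4 v_peak=5 T=9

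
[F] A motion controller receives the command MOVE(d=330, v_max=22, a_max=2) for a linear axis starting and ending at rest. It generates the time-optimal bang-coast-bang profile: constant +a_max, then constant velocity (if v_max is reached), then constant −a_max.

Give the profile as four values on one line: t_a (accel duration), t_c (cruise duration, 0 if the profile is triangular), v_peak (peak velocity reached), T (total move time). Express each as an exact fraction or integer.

(v_max)²/a_max = 22²/2 = 242
330 ≥ 242 → trapezoidal
t_a = 22/2 = 11; v_peak = 22
d_cruise = 330 − 242 = 88; t_c = 88/22 = 4
T = 2·11 + 4 = 26

t_a=11 t_c=4 v_peak=22 T=26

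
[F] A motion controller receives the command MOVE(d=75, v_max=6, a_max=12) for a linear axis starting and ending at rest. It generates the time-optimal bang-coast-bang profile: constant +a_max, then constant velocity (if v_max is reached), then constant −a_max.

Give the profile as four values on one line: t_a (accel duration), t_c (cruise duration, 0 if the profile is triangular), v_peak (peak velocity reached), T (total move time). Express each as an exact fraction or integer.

t_a=1/2 t_c=12 v_peak=6 T=13

v_max²/a_max = 6²/12 = 3
75 ≥ 3 → trapezoidal
t_a = 6/12 = 1/2; v_peak = 6
d_cruise = 75 − 3 = 72; t_c = 72/6 = 12
T = 2·1/2 + 12 = 13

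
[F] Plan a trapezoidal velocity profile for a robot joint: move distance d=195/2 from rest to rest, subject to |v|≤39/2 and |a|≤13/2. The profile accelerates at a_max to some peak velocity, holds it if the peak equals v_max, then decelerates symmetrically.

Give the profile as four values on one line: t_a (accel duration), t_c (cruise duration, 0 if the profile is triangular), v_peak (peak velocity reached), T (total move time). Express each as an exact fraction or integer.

t_a=3 t_c=2 v_peak=39/2 T=8

(v_max)²/a_max = (39/2)²/(13/2) = 117/2
195/2 ≥ 117/2 so v_max reached
t_a = (39/2)/(13/2) = 3; v_peak = 39/2
d_cruise = 195/2 − 117/2 = 39; t_c = 39/(39/2) = 2
T = 2·3 + 2 = 8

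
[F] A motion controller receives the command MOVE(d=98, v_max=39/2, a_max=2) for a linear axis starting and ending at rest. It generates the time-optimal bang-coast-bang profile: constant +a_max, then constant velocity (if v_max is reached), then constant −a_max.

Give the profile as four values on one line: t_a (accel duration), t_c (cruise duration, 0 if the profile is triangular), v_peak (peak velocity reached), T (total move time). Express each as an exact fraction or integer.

v_max²/a_max = (39/2)²/2 = 1521/8
98 < 1521/8 so t_c = 0
v_peak = √(98·2) = √196 = 14
t_a = 14/2 = 7; t_c = 0
T = 2·7 = 14

t_a=7 t_c=0 v_peak=14 T=14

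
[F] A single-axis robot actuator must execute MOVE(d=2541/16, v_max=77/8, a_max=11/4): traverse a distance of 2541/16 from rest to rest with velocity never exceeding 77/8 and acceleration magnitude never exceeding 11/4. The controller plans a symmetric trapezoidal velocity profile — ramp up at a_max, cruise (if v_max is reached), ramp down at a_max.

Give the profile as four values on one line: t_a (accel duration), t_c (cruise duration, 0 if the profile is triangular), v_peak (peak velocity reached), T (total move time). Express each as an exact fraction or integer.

t_a=7/2 t_c=13 v_peak=77/8 T=20

v_max²/a_max = (77/8)²/(11/4) = 539/16
2541/16 ≥ 539/16 → trapezoidal
t_a = (77/8)/(11/4) = 7/2; v_peak = 77/8
d_cruise = 2541/16 − 539/16 = 1001/8; t_c = (1001/8)/(77/8) = 13
T = 2·7/2 + 13 = 20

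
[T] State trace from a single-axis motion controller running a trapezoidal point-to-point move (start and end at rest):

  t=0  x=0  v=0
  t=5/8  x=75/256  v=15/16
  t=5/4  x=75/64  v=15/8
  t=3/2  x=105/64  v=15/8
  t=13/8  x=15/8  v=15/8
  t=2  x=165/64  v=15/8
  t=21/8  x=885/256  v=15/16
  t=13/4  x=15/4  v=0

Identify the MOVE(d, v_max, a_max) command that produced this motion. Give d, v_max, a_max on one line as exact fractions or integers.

final state: t=13/4, x=15/4, v=0 → d = 15/4
a_max = (15/16−0)/(5/8−0) = 3/2
max v = 15/8 over t∈[5/4,2] → v_max = 15/8
check: 15/8·(5/4+3/4) = 15/4 ✓

d=15/4 v_max=15/8 a_max=3/2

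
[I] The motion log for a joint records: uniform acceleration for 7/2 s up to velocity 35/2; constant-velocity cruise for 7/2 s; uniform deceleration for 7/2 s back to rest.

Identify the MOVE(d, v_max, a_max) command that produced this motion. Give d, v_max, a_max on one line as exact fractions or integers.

a_max = (35/2)/(7/2) = 5
d_a = ½·35/2·7/2 = 245/8; d_c = 35/2·7/2 = 245/4
d = 2·245/8 + 245/4 = 245/2
t_c = 7/2 > 0 so v_max = 35/2

d=245/2 v_max=35/2 a_max=5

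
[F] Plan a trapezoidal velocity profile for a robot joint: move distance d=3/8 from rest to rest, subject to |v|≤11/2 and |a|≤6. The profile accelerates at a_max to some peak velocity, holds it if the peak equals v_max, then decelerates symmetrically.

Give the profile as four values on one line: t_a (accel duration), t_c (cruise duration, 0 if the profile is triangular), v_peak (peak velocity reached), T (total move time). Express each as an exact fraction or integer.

t_a=1/4 t_c=0 v_peak=3/2 T=1/2

v_max²/a_max = (11/2)²/6 = 121/24
3/8 < 121/24 → triangular
v_peak = √(3/8·6) = √(9/4) = 3/2
t_a = (3/2)/6 = 1/4; t_c = 0
T = 2·1/4 = 1/2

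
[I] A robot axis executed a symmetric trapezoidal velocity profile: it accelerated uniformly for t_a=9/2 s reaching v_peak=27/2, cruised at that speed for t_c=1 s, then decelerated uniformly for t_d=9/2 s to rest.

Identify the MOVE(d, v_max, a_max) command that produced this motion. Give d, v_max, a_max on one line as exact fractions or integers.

a_max = (27/2)/(9/2) = 3
d_a = ½·27/2·9/2 = 243/8; d_c = 27/2·1 = 27/2
d = 2·243/8 + 27/2 = 297/4
t_c = 1 > 0 → v_max = v_peak = 27/2

d=297/4 v_max=27/2 a_max=3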